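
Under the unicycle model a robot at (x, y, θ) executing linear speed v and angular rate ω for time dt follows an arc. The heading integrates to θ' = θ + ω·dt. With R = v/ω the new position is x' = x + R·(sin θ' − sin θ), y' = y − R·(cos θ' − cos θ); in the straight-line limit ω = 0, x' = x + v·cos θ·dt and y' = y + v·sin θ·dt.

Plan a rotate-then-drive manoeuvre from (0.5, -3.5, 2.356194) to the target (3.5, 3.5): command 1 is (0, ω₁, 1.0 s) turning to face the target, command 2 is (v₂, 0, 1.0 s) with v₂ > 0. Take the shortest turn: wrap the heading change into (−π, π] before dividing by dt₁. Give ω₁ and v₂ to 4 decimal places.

heading to target = atan2(3.5−-3.5, 3.5−0.5) = 1.1659
Δθ = wrap(1.1659 − 2.3562) = -1.1903; ω₁ = Δθ/dt₁ = -1.1903
distance = √((3.5−0.5)² + (3.5−-3.5)²) = 7.6158; v₂ = distance/dt₂ = 7.6158

ω₁ = -1.1903, v₂ = 7.6158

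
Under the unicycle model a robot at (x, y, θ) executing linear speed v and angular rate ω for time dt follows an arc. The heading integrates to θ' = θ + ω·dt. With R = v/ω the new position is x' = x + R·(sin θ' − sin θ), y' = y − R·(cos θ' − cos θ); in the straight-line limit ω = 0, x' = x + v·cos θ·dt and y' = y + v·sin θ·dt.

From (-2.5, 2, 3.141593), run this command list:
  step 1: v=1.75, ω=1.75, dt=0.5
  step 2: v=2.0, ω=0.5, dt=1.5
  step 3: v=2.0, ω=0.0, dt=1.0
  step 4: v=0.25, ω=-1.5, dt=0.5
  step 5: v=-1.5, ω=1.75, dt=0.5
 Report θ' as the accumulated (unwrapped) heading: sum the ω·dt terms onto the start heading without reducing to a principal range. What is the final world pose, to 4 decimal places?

step 1: θ'=4.0166 (R=1.0000) → pose (-3.2675, 1.6410, 4.0166)
step 2: θ'=4.7666 (R=4.0000) → pose (-4.1915, -1.1397, 4.7666)
step 3: θ'=4.7666 (straight) → pose (-4.0831, -3.1368, 4.7666)
step 4: θ'=4.0166 (R=-0.1667) → pose (-4.1216, -3.2526, 4.0166)
step 5: θ'=4.8916 (R=-0.8571) → pose (-3.9361, -2.5504, 4.8916)

(-3.9361, -2.5504, 4.8916)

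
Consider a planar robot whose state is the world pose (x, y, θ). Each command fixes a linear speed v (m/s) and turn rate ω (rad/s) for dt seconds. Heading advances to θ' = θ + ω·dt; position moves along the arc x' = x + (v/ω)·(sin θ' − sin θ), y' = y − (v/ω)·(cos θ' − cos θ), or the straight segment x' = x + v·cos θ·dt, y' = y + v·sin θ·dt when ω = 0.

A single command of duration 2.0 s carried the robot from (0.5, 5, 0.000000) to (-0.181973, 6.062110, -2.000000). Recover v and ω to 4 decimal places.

v = -0.7500, ω = -1.0000

Δθ = -2.000000 − 0.000000 = -2.000000
ω = Δθ/dt = -2.000000/2.0 = -1.0000
R = −Δy/(cos θ' − cos θ) = 0.7500
v = R·ω = 0.7500·-1.0000 = -0.7500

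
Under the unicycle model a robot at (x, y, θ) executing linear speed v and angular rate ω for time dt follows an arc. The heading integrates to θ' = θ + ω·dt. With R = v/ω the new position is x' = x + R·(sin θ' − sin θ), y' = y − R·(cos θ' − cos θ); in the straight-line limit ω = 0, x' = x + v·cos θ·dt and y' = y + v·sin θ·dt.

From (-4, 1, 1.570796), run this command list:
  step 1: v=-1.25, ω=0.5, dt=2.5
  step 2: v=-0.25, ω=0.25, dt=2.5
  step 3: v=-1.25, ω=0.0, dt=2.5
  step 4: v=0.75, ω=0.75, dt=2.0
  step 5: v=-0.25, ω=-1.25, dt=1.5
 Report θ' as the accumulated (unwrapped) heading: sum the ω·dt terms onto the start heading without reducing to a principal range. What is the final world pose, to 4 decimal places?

(0.8434, -1.3811, 3.0708)

step 1: θ'=2.8208 (R=-2.5000) → pose (-2.2883, -1.3725, 2.8208)
step 2: θ'=3.4458 (R=-1.0000) → pose (-1.6735, -1.3776, 3.4458)
step 3: θ'=3.4458 (straight) → pose (1.3081, -0.4415, 3.4458)
step 4: θ'=4.9458 (R=1.0000) → pose (0.6347, -1.6269, 4.9458)
step 5: θ'=3.0708 (R=0.2000) → pose (0.8434, -1.3811, 3.0708)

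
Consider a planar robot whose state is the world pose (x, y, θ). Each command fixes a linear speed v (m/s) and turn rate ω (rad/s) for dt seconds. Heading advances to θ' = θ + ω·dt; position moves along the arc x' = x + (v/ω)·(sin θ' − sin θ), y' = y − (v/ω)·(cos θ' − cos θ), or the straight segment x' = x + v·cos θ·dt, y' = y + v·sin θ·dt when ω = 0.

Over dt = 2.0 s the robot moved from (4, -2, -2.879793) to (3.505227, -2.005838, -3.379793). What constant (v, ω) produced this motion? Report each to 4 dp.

v = 0.2500, ω = -0.2500

Δθ = -3.379793 − -2.879793 = -0.500000
ω = Δθ/dt = -0.500000/2.0 = -0.2500
R = Δx/(sin θ' − sin θ) = -1.0000
v = R·ω = -1.0000·-0.2500 = 0.2500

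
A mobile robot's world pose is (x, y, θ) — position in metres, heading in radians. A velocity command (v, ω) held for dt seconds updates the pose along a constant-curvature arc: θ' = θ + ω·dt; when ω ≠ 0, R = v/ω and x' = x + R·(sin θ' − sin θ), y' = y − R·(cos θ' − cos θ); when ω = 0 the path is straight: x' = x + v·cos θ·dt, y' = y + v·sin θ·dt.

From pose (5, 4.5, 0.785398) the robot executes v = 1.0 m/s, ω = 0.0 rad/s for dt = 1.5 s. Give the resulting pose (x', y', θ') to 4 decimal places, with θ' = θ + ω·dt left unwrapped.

θ' = 0.7854 + 0.0·1.5 = 0.7854
ω = 0 → straight: x' = 5 + 1.0·cos(0.7854)·1.5 = 6.0607
y' = 4.5 + 1.0·sin(0.7854)·1.5 = 5.5607

(6.0607, 5.5607, 0.7854)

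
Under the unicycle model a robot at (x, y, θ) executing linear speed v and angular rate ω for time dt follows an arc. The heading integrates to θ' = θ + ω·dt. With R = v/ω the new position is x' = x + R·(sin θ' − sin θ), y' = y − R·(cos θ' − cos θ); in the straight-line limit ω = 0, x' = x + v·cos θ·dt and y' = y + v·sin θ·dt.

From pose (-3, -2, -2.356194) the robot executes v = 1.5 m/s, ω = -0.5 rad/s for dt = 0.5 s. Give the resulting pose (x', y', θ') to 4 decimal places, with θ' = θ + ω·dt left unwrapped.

θ' = -2.3562 + -0.5·0.5 = -2.6062
R = v/ω = 1.5/-0.5 = -3.0000
x' = -3 + -3.0000·(sin -2.6062 − sin -2.3562) = -3.5908
y' = -2 − -3.0000·(cos -2.6062 − cos -2.3562) = -2.4589

(-3.5908, -2.4589, -2.6062)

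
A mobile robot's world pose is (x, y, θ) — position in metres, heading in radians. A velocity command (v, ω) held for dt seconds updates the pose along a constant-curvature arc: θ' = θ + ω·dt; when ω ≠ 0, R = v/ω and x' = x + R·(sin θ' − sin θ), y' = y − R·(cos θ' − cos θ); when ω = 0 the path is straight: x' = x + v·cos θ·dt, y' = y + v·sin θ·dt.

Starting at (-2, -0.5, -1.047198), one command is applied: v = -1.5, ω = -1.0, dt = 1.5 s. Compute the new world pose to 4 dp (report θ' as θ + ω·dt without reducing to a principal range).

θ' = -1.0472 + -1.0·1.5 = -2.5472
R = v/ω = -1.5/-1.0 = 1.5000
x' = -2 + 1.5000·(sin -2.5472 − sin -1.0472) = -1.5410
y' = -0.5 − 1.5000·(cos -2.5472 − cos -1.0472) = 1.4927

(-1.5410, 1.4927, -2.5472)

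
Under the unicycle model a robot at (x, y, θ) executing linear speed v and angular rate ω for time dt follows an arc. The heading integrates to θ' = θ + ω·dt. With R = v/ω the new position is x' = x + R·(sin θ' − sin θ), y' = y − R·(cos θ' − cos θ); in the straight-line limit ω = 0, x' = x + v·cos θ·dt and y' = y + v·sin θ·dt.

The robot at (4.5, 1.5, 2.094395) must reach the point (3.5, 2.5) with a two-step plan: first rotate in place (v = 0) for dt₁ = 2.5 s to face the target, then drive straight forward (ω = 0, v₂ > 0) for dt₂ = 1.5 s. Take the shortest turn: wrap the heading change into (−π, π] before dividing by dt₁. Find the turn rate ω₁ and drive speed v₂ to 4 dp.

ω₁ = 0.1047, v₂ = 0.9428

heading to target = atan2(2.5−1.5, 3.5−4.5) = 2.3562
Δθ = wrap(2.3562 − 2.0944) = 0.2618; ω₁ = Δθ/dt₁ = 0.1047
distance = √((3.5−4.5)² + (2.5−1.5)²) = 1.4142; v₂ = distance/dt₂ = 0.9428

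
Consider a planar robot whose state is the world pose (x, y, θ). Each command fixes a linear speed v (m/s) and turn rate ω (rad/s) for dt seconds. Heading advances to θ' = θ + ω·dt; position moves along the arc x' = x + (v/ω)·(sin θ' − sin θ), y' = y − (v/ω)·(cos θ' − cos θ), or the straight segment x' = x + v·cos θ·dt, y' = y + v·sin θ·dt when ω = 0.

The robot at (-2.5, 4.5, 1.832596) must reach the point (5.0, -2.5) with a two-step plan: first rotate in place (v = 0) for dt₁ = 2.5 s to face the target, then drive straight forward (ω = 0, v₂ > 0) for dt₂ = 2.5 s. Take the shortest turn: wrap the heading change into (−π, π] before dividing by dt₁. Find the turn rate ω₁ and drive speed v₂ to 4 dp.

ω₁ = -1.0334, v₂ = 4.1037

heading to target = atan2(-2.5−4.5, 5−-2.5) = -0.7509
Δθ = wrap(-0.7509 − 1.8326) = -2.5835; ω₁ = Δθ/dt₁ = -1.0334
distance = √((5−-2.5)² + (-2.5−4.5)²) = 10.2591; v₂ = distance/dt₂ = 4.1037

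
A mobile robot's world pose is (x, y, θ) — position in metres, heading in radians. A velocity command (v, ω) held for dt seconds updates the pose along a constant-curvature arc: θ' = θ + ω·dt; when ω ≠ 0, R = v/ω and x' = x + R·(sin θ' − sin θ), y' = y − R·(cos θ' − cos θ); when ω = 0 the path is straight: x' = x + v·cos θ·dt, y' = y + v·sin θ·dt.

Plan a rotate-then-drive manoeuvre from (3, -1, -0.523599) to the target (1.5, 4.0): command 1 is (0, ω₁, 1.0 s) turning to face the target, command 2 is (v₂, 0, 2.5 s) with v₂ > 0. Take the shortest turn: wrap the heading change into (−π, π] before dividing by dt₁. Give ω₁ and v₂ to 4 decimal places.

ω₁ = 2.3859, v₂ = 2.0881

heading to target = atan2(4−-1, 1.5−3) = 1.8623
Δθ = wrap(1.8623 − -0.5236) = 2.3859; ω₁ = Δθ/dt₁ = 2.3859
distance = √((1.5−3)² + (4−-1)²) = 5.2202; v₂ = distance/dt₂ = 2.0881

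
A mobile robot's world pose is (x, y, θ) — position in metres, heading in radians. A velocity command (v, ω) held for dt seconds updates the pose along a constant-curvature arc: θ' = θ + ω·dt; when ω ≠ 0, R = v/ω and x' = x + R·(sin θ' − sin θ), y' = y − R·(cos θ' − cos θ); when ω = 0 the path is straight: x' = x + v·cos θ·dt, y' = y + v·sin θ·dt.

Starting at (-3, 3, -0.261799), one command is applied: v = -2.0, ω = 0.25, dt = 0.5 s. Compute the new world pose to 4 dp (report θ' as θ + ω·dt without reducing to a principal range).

θ' = -0.2618 + 0.25·0.5 = -0.1368
R = v/ω = -2.0/0.25 = -8.0000
x' = -3 + -8.0000·(sin -0.1368 − sin -0.2618) = -3.9796
y' = 3 − -8.0000·(cos -0.1368 − cos -0.2618) = 3.1979

(-3.9796, 3.1979, -0.1368)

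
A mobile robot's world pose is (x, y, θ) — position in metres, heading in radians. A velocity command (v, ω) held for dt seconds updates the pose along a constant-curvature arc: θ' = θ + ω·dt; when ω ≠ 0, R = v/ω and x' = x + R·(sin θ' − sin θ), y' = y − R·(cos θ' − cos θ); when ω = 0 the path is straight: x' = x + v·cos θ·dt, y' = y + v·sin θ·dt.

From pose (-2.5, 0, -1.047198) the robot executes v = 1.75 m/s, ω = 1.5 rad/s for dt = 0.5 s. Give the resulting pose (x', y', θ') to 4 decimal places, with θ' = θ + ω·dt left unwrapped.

(-1.8313, -0.5322, -0.2972)

θ' = -1.0472 + 1.5·0.5 = -0.2972
R = v/ω = 1.75/1.5 = 1.1667
x' = -2.5 + 1.1667·(sin -0.2972 − sin -1.0472) = -1.8313
y' = 0 − 1.1667·(cos -0.2972 − cos -1.0472) = -0.5322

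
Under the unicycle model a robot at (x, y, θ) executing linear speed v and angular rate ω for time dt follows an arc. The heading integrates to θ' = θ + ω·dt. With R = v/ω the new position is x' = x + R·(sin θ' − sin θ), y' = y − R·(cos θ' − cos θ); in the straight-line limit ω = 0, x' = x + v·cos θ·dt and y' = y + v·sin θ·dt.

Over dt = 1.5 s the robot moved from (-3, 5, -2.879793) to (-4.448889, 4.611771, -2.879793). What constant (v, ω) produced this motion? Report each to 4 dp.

Δθ = -2.879793 − -2.879793 = 0.000000
ω = Δθ/dt = 0.000000/1.5 = 0.0000
ω = 0 → v = (Δx·cos θ + Δy·sin θ)/dt = 1.0000

v = 1.0000, ω = 0.0000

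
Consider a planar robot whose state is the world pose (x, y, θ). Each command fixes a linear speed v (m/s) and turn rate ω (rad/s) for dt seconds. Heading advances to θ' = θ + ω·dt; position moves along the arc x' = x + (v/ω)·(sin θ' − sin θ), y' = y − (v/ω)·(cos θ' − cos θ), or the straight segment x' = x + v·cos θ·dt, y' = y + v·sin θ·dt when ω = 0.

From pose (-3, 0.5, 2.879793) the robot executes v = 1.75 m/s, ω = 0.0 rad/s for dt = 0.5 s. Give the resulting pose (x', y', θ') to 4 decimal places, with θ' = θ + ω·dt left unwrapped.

θ' = 2.8798 + 0.0·0.5 = 2.8798
ω = 0 → straight: x' = -3 + 1.75·cos(2.8798)·0.5 = -3.8452
y' = 0.5 + 1.75·sin(2.8798)·0.5 = 0.7265

(-3.8452, 0.7265, 2.8798)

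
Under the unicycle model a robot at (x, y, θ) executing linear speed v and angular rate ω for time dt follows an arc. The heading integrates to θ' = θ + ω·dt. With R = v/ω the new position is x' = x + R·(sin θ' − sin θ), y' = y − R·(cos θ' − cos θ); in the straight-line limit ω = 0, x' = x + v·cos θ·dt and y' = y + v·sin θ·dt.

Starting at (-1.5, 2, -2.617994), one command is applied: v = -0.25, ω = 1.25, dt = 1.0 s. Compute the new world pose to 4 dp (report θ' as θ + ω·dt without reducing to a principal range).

(-1.4041, 2.2135, -1.3680)

θ' = -2.6180 + 1.25·1.0 = -1.3680
R = v/ω = -0.25/1.25 = -0.2000
x' = -1.5 + -0.2000·(sin -1.3680 − sin -2.6180) = -1.4041
y' = 2 − -0.2000·(cos -1.3680 − cos -2.6180) = 2.2135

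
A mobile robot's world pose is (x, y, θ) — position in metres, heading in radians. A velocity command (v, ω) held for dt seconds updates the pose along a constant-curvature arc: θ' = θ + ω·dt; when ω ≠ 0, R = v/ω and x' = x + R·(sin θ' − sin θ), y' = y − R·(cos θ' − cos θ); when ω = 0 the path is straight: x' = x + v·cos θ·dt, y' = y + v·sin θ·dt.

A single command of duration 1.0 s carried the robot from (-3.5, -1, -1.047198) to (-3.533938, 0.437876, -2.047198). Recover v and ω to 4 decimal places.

Δθ = -2.047198 − -1.047198 = -1.000000
ω = Δθ/dt = -1.000000/1.0 = -1.0000
R = −Δy/(cos θ' − cos θ) = 1.5000
v = R·ω = 1.5000·-1.0000 = -1.5000

v = -1.5000, ω = -1.0000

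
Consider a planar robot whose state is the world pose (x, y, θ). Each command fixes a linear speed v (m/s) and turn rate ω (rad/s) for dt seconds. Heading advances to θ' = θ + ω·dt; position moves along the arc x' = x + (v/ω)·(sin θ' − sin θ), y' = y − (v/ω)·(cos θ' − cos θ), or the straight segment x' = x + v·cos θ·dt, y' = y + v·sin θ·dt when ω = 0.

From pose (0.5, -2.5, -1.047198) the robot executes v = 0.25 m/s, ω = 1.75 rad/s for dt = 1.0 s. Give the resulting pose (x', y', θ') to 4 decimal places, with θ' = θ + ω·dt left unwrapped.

(0.7161, -2.5376, 0.7028)

θ' = -1.0472 + 1.75·1.0 = 0.7028
R = v/ω = 0.25/1.75 = 0.1429
x' = 0.5 + 0.1429·(sin 0.7028 − sin -1.0472) = 0.7161
y' = -2.5 − 0.1429·(cos 0.7028 − cos -1.0472) = -2.5376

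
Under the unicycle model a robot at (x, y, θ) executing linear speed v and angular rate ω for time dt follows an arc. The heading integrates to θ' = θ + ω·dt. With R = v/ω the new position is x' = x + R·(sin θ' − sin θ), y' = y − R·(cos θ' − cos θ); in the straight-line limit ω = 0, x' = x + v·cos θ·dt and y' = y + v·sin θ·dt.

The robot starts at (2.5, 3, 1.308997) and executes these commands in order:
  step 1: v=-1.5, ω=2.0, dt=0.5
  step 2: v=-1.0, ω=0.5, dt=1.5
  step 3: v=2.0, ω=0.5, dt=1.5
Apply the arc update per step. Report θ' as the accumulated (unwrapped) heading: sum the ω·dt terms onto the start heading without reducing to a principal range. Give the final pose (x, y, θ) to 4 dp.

(1.1782, 0.8093, 3.8090)

step 1: θ'=2.3090 (R=-0.7500) → pose (2.6697, 2.3012, 2.3090)
step 2: θ'=3.0590 (R=-2.0000) → pose (3.9840, 1.6539, 3.0590)
step 3: θ'=3.8090 (R=4.0000) → pose (1.1782, 0.8093, 3.8090)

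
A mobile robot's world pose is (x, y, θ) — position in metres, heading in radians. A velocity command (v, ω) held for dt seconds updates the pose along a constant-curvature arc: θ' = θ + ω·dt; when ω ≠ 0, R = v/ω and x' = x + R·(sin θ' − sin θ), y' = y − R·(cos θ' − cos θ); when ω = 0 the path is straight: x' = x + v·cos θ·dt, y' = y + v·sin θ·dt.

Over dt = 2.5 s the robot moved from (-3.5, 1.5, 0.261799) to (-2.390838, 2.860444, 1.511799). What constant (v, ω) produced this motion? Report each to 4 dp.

Δθ = 1.511799 − 0.261799 = 1.250000
ω = Δθ/dt = 1.250000/2.5 = 0.5000
R = −Δy/(cos θ' − cos θ) = 1.5000
v = R·ω = 1.5000·0.5000 = 0.7500

v = 0.7500, ω = 0.5000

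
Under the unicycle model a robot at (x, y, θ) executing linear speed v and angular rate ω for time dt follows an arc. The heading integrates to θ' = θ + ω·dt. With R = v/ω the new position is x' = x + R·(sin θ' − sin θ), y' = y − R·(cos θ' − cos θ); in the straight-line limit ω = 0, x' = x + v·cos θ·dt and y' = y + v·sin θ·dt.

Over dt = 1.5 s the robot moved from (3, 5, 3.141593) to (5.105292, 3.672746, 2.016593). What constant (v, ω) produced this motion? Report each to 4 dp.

v = -1.7500, ω = -0.7500

Δθ = 2.016593 − 3.141593 = -1.125000
ω = Δθ/dt = -1.125000/1.5 = -0.7500
R = Δx/(sin θ' − sin θ) = 2.3333
v = R·ω = 2.3333·-0.7500 = -1.7500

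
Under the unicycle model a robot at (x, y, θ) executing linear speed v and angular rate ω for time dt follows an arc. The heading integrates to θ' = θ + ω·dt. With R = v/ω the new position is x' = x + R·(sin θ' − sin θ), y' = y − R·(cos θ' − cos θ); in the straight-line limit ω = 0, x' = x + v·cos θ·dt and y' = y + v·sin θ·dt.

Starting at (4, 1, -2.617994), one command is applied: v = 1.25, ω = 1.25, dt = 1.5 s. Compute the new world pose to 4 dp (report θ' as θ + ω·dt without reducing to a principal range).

(3.8235, -0.6025, -0.7430)

θ' = -2.6180 + 1.25·1.5 = -0.7430
R = v/ω = 1.25/1.25 = 1.0000
x' = 4 + 1.0000·(sin -0.7430 − sin -2.6180) = 3.8235
y' = 1 − 1.0000·(cos -0.7430 − cos -2.6180) = -0.6025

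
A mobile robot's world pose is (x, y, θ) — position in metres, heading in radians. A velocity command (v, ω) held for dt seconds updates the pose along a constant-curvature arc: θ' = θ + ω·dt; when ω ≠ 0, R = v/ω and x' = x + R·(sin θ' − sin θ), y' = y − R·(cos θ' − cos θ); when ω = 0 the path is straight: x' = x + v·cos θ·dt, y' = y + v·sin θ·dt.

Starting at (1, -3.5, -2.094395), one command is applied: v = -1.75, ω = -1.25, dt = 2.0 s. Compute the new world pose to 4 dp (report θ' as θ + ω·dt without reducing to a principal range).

(3.6027, -4.0352, -4.5944)

θ' = -2.0944 + -1.25·2.0 = -4.5944
R = v/ω = -1.75/-1.25 = 1.4000
x' = 1 + 1.4000·(sin -4.5944 − sin -2.0944) = 3.6027
y' = -3.5 − 1.4000·(cos -4.5944 − cos -2.0944) = -4.0352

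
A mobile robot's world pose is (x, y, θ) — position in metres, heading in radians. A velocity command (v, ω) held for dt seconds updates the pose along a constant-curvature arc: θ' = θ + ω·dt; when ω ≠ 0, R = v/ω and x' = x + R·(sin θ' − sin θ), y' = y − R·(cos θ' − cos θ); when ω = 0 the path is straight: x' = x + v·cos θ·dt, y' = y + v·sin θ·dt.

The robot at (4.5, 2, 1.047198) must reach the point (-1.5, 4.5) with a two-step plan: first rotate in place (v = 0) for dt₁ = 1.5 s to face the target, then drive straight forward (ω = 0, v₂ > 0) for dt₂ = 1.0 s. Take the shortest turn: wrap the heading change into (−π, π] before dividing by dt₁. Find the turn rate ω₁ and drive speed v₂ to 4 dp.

heading to target = atan2(4.5−2, -1.5−4.5) = 2.7468
Δθ = wrap(2.7468 − 1.0472) = 1.6996; ω₁ = Δθ/dt₁ = 1.1331
distance = √((-1.5−4.5)² + (4.5−2)²) = 6.5000; v₂ = distance/dt₂ = 6.5000

ω₁ = 1.1331, v₂ = 6.5000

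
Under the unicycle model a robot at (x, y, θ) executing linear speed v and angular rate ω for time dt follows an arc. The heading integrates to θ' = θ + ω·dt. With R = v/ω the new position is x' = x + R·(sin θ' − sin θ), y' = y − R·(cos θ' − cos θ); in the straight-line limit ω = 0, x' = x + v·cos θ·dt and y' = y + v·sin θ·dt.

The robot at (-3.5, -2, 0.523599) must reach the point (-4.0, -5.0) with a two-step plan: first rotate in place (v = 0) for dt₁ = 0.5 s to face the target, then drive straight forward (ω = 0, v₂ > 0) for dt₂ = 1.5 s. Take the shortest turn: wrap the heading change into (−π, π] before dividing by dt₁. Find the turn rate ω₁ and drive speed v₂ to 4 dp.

ω₁ = -4.5191, v₂ = 2.0276

heading to target = atan2(-5−-2, -4−-3.5) = -1.7359
Δθ = wrap(-1.7359 − 0.5236) = -2.2595; ω₁ = Δθ/dt₁ = -4.5191
distance = √((-4−-3.5)² + (-5−-2)²) = 3.0414; v₂ = distance/dt₂ = 2.0276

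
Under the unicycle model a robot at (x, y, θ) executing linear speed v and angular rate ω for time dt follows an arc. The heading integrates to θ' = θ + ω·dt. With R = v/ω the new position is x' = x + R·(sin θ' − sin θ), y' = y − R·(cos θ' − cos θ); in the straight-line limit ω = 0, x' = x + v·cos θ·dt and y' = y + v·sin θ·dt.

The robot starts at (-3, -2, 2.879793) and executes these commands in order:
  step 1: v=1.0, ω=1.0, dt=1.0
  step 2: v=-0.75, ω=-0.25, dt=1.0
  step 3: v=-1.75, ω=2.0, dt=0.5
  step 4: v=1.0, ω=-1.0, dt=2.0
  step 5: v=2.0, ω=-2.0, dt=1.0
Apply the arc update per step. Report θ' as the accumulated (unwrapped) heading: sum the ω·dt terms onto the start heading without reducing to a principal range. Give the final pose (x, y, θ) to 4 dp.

(-4.4440, -0.2045, 0.6298)

step 1: θ'=3.8798 (R=1.0000) → pose (-3.9318, -2.2262, 3.8798)
step 2: θ'=3.6298 (R=3.0000) → pose (-3.3200, -1.7958, 3.6298)
step 3: θ'=4.6298 (R=-0.8750) → pose (-2.8584, -1.0952, 4.6298)
step 4: θ'=2.6298 (R=-1.0000) → pose (-4.3447, -1.8845, 2.6298)
step 5: θ'=0.6298 (R=-1.0000) → pose (-4.4440, -0.2045, 0.6298)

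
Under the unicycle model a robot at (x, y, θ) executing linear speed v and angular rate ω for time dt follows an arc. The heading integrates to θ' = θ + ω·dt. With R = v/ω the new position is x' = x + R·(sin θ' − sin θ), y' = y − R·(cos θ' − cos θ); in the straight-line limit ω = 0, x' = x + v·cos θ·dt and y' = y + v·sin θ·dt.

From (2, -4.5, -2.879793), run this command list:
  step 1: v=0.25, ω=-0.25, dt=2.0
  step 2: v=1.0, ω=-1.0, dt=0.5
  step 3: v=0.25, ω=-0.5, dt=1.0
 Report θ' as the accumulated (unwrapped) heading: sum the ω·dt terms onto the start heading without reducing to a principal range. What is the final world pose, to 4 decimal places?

(0.9321, -4.0672, -4.3798)

step 1: θ'=-3.3798 (R=-1.0000) → pose (1.5052, -4.5058, -3.3798)
step 2: θ'=-3.8798 (R=-1.0000) → pose (1.0682, -4.2738, -3.8798)
step 3: θ'=-4.3798 (R=-0.5000) → pose (0.9321, -4.0672, -4.3798)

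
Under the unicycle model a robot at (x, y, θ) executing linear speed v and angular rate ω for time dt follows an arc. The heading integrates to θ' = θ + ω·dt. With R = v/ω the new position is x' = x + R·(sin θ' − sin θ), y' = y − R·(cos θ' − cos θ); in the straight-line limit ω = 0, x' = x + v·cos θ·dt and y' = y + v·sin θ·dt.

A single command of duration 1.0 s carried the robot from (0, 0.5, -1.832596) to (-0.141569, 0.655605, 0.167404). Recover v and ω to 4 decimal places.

v = -0.2500, ω = 2.0000

Δθ = 0.167404 − -1.832596 = 2.000000
ω = Δθ/dt = 2.000000/1.0 = 2.0000
R = −Δy/(cos θ' − cos θ) = -0.1250
v = R·ω = -0.1250·2.0000 = -0.2500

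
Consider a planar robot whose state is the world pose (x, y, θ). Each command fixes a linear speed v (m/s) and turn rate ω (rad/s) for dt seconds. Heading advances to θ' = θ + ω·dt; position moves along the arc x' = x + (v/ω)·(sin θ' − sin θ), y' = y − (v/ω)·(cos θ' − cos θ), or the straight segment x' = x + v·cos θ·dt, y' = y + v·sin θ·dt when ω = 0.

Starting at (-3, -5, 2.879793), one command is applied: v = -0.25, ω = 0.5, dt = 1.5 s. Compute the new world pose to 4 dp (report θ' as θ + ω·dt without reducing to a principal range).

θ' = 2.8798 + 0.5·1.5 = 3.6298
R = v/ω = -0.25/0.5 = -0.5000
x' = -3 + -0.5000·(sin 3.6298 − sin 2.8798) = -2.6361
y' = -5 − -0.5000·(cos 3.6298 − cos 2.8798) = -4.9586

(-2.6361, -4.9586, 3.6298)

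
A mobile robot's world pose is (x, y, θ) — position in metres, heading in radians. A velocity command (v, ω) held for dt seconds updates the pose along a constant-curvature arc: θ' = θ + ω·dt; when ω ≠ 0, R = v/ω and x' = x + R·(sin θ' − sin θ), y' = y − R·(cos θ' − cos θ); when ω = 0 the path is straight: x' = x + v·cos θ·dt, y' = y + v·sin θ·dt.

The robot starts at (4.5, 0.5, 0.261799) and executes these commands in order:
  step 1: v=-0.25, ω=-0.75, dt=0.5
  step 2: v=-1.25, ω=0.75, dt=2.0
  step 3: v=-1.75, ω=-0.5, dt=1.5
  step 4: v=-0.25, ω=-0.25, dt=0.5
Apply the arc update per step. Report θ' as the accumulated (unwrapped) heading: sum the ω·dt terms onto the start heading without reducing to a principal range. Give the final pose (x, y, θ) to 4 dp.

step 1: θ'=-0.1132 (R=0.3333) → pose (4.3761, 0.4908, -0.1132)
step 2: θ'=1.3868 (R=-1.6667) → pose (2.5493, -0.8603, 1.3868)
step 3: θ'=0.6368 (R=3.5000) → pose (1.1895, -3.0339, 0.6368)
step 4: θ'=0.5118 (R=1.0000) → pose (1.0847, -3.1018, 0.5118)

(1.0847, -3.1018, 0.5118)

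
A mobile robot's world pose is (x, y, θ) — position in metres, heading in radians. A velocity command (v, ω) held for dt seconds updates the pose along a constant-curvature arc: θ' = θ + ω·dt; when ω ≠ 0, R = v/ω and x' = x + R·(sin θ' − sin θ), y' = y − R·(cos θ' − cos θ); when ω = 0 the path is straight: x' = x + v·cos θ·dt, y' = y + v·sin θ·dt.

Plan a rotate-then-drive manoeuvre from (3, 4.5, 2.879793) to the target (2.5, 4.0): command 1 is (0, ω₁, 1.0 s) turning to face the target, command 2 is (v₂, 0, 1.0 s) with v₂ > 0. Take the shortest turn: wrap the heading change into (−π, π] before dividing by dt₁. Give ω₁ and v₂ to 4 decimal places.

heading to target = atan2(4−4.5, 2.5−3) = -2.3562
Δθ = wrap(-2.3562 − 2.8798) = 1.0472; ω₁ = Δθ/dt₁ = 1.0472
distance = √((2.5−3)² + (4−4.5)²) = 0.7071; v₂ = distance/dt₂ = 0.7071

ω₁ = 1.0472, v₂ = 0.7071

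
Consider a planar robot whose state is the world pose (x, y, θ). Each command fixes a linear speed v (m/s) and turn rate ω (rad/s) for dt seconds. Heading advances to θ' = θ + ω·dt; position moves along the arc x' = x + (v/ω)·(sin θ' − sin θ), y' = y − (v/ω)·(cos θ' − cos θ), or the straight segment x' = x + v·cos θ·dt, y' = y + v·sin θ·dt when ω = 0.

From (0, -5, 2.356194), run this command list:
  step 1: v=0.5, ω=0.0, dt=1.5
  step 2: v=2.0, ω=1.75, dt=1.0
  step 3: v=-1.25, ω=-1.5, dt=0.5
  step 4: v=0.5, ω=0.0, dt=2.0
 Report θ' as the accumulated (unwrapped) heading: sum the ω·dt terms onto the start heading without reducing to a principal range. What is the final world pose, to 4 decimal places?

step 1: θ'=2.3562 (straight) → pose (-0.5303, -4.4697, 2.3562)
step 2: θ'=4.1062 (R=1.1429) → pose (-2.2777, -4.6267, 4.1062)
step 3: θ'=3.3562 (R=0.8333) → pose (-1.7703, -4.2872, 3.3562)
step 4: θ'=3.3562 (straight) → pose (-2.7474, -4.5002, 3.3562)

(-2.7474, -4.5002, 3.3562)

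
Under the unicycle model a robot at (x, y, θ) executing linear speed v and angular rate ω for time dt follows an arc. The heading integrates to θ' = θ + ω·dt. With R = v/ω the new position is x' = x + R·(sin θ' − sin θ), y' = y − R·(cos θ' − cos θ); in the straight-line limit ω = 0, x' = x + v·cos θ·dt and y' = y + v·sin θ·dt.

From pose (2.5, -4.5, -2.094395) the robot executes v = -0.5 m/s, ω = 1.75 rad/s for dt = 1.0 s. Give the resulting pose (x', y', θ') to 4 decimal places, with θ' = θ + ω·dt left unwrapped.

θ' = -2.0944 + 1.75·1.0 = -0.3444
R = v/ω = -0.5/1.75 = -0.2857
x' = 2.5 + -0.2857·(sin -0.3444 − sin -2.0944) = 2.3490
y' = -4.5 − -0.2857·(cos -0.3444 − cos -2.0944) = -4.0882

(2.3490, -4.0882, -0.3444)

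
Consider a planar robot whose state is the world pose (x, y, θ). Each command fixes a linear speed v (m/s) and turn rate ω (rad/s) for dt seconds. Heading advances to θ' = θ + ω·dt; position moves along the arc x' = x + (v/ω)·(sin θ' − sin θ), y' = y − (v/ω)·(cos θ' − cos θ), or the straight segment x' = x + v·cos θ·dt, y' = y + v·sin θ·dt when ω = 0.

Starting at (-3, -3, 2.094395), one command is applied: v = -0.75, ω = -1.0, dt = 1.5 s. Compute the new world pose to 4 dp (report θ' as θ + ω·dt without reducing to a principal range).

θ' = 2.0944 + -1.0·1.5 = 0.5944
R = v/ω = -0.75/-1.0 = 0.7500
x' = -3 + 0.7500·(sin 0.5944 − sin 2.0944) = -3.2295
y' = -3 − 0.7500·(cos 0.5944 − cos 2.0944) = -3.9964

(-3.2295, -3.9964, 0.5944)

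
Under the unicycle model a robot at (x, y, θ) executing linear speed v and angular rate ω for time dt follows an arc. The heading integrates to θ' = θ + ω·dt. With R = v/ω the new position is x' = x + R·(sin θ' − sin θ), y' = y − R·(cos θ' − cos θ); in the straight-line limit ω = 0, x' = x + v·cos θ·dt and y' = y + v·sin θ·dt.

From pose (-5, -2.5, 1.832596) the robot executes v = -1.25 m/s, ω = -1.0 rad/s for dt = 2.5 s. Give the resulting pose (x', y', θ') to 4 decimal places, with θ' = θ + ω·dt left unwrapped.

(-6.9811, -3.8053, -0.6674)

θ' = 1.8326 + -1.0·2.5 = -0.6674
R = v/ω = -1.25/-1.0 = 1.2500
x' = -5 + 1.2500·(sin -0.6674 − sin 1.8326) = -6.9811
y' = -2.5 − 1.2500·(cos -0.6674 − cos 1.8326) = -3.8053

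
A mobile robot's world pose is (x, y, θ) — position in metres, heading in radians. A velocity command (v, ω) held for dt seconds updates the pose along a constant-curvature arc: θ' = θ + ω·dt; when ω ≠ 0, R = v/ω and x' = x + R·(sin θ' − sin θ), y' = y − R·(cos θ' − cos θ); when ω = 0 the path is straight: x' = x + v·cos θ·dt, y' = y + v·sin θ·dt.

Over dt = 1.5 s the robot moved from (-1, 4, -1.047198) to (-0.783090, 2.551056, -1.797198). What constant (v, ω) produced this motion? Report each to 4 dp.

v = 1.0000, ω = -0.5000

Δθ = -1.797198 − -1.047198 = -0.750000
ω = Δθ/dt = -0.750000/1.5 = -0.5000
R = −Δy/(cos θ' − cos θ) = -2.0000
v = R·ω = -2.0000·-0.5000 = 1.0000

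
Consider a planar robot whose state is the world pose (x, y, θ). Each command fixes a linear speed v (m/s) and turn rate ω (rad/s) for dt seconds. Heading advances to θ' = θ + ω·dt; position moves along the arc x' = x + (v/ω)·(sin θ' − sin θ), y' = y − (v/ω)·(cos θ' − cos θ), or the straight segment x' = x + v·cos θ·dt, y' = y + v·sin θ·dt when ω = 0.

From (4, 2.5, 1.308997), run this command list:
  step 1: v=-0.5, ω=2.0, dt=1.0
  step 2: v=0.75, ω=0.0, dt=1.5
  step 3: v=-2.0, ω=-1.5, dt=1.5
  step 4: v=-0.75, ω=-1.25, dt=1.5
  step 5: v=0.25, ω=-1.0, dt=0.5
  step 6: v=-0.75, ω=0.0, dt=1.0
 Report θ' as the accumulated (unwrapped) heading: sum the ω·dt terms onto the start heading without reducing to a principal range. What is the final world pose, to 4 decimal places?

step 1: θ'=3.3090 (R=-0.2500) → pose (4.2831, 2.1888, 3.3090)
step 2: θ'=3.3090 (straight) → pose (3.1739, 2.0013, 3.3090)
step 3: θ'=1.0590 (R=1.3333) → pose (4.5585, 0.0336, 1.0590)
step 4: θ'=-0.8160 (R=0.6000) → pose (3.5983, -0.0836, -0.8160)
step 5: θ'=-1.3160 (R=-0.2500) → pose (3.6582, -0.1919, -1.3160)
step 6: θ'=-1.3160 (straight) → pose (3.4691, 0.5339, -1.3160)

(3.4691, 0.5339, -1.3160)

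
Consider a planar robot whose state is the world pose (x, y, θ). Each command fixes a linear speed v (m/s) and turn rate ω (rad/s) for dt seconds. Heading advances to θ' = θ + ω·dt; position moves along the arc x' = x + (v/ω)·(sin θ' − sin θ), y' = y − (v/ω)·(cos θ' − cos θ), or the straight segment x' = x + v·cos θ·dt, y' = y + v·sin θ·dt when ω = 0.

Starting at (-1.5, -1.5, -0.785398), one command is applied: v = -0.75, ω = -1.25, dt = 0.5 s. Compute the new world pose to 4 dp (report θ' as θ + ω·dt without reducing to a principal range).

(-1.6680, -1.1716, -1.4104)

θ' = -0.7854 + -1.25·0.5 = -1.4104
R = v/ω = -0.75/-1.25 = 0.6000
x' = -1.5 + 0.6000·(sin -1.4104 − sin -0.7854) = -1.6680
y' = -1.5 − 0.6000·(cos -1.4104 − cos -0.7854) = -1.1716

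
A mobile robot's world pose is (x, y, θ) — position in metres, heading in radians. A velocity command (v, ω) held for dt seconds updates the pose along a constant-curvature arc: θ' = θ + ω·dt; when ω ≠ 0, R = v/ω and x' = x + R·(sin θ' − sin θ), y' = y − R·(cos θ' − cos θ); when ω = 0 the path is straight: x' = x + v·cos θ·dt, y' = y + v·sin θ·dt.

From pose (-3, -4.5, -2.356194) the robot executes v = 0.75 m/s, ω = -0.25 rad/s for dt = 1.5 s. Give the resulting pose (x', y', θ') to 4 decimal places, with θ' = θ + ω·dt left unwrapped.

(-3.9244, -5.1296, -2.7312)

θ' = -2.3562 + -0.25·1.5 = -2.7312
R = v/ω = 0.75/-0.25 = -3.0000
x' = -3 + -3.0000·(sin -2.7312 − sin -2.3562) = -3.9244
y' = -4.5 − -3.0000·(cos -2.7312 − cos -2.3562) = -5.1296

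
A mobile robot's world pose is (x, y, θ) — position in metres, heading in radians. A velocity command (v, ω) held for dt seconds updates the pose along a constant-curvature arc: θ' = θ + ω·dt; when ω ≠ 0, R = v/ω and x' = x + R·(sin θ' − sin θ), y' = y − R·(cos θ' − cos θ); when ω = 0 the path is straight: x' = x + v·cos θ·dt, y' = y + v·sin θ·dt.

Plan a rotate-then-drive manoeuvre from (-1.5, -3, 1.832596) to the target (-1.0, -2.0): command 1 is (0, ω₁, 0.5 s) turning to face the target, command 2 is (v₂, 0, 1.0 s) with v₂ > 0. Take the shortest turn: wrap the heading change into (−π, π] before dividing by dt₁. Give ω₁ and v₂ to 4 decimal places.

heading to target = atan2(-2−-3, -1−-1.5) = 1.1071
Δθ = wrap(1.1071 − 1.8326) = -0.7254; ω₁ = Δθ/dt₁ = -1.4509
distance = √((-1−-1.5)² + (-2−-3)²) = 1.1180; v₂ = distance/dt₂ = 1.1180

ω₁ = -1.4509, v₂ = 1.1180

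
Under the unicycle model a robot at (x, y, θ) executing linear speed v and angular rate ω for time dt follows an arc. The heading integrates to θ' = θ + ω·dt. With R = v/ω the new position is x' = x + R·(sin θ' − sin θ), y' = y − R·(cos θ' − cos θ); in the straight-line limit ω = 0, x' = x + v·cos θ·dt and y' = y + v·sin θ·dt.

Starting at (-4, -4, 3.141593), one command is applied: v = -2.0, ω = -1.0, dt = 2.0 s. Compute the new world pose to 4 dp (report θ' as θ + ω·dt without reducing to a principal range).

θ' = 3.1416 + -1.0·2.0 = 1.1416
R = v/ω = -2.0/-1.0 = 2.0000
x' = -4 + 2.0000·(sin 1.1416 − sin 3.1416) = -2.1814
y' = -4 − 2.0000·(cos 1.1416 − cos 3.1416) = -6.8323

(-2.1814, -6.8323, 1.1416)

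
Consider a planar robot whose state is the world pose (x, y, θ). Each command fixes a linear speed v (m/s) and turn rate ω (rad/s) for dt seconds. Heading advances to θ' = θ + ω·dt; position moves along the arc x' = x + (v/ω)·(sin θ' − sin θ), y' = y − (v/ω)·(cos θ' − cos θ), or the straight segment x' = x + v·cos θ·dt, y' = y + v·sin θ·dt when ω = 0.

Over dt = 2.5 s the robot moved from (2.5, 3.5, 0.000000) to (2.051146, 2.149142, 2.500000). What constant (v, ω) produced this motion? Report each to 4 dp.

v = -0.7500, ω = 1.0000

Δθ = 2.500000 − 0.000000 = 2.500000
ω = Δθ/dt = 2.500000/2.5 = 1.0000
R = −Δy/(cos θ' − cos θ) = -0.7500
v = R·ω = -0.7500·1.0000 = -0.7500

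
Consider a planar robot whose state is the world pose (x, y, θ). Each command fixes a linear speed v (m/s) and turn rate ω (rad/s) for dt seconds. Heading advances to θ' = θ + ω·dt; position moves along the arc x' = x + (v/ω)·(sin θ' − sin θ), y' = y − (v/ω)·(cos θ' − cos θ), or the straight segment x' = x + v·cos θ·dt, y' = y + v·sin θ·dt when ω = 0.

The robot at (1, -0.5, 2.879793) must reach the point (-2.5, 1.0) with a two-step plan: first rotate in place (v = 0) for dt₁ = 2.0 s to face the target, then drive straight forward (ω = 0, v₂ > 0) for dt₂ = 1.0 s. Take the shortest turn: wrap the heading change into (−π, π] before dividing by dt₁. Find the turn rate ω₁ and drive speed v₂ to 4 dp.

ω₁ = -0.0715, v₂ = 3.8079

heading to target = atan2(1−-0.5, -2.5−1) = 2.7367
Δθ = wrap(2.7367 − 2.8798) = -0.1431; ω₁ = Δθ/dt₁ = -0.0715
distance = √((-2.5−1)² + (1−-0.5)²) = 3.8079; v₂ = distance/dt₂ = 3.8079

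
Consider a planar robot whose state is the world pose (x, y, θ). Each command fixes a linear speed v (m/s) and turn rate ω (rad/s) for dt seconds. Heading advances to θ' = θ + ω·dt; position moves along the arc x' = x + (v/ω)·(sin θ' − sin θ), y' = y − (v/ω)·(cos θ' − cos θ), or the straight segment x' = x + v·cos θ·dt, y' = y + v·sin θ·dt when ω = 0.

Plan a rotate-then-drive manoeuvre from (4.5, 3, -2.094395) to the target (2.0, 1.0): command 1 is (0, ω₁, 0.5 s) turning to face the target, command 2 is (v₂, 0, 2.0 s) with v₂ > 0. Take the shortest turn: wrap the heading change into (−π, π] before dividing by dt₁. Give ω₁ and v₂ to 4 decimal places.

heading to target = atan2(1−3, 2−4.5) = -2.4669
Δθ = wrap(-2.4669 − -2.0944) = -0.3725; ω₁ = Δθ/dt₁ = -0.7449
distance = √((2−4.5)² + (1−3)²) = 3.2016; v₂ = distance/dt₂ = 1.6008

ω₁ = -0.7449, v₂ = 1.6008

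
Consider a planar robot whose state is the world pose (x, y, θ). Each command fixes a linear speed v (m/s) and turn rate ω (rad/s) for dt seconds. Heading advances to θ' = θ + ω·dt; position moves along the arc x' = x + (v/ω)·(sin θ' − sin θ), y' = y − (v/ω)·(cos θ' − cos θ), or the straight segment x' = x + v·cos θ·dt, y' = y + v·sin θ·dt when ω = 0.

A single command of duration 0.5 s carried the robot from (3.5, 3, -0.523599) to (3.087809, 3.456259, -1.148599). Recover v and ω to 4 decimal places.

Δθ = -1.148599 − -0.523599 = -0.625000
ω = Δθ/dt = -0.625000/0.5 = -1.2500
R = −Δy/(cos θ' − cos θ) = 1.0000
v = R·ω = 1.0000·-1.2500 = -1.2500

v = -1.2500, ω = -1.2500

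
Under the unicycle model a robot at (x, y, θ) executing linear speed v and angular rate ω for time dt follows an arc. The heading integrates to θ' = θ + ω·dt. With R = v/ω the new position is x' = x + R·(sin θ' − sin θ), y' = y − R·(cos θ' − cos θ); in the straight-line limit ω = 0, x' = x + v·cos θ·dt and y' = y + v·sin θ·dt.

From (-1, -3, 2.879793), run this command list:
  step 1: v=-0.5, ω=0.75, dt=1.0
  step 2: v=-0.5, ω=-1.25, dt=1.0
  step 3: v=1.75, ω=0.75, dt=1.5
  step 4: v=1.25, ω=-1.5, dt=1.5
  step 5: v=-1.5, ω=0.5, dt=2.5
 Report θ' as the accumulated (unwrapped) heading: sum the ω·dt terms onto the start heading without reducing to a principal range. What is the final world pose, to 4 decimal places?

(-2.5111, -4.8223, 2.5048)

step 1: θ'=3.6298 (R=-0.6667) → pose (-0.5148, -2.9448, 3.6298)
step 2: θ'=2.3798 (R=0.4000) → pose (-0.0511, -3.0087, 2.3798)
step 3: θ'=3.5048 (R=2.3333) → pose (-2.4905, -2.5159, 3.5048)
step 4: θ'=1.2548 (R=-0.8333) → pose (-3.5787, -1.4780, 1.2548)
step 5: θ'=2.5048 (R=-3.0000) → pose (-2.5111, -4.8223, 2.5048)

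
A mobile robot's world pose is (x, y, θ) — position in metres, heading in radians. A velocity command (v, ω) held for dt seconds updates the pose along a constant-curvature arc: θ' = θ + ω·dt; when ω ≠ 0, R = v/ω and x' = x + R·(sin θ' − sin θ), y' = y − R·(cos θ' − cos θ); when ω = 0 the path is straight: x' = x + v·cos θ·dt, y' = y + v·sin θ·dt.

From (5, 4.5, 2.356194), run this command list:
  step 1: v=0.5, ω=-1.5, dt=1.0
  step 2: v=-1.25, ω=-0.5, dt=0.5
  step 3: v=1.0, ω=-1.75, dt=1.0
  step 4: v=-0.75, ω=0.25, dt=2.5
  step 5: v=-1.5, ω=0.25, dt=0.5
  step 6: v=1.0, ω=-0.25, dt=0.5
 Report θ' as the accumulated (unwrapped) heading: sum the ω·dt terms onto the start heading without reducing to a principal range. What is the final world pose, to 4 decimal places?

(3.8982, 5.7778, -0.5188)

step 1: θ'=0.8562 (R=-0.3333) → pose (4.9839, 4.9541, 0.8562)
step 2: θ'=0.6062 (R=2.5000) → pose (4.5199, 4.5379, 0.6062)
step 3: θ'=-1.1438 (R=-0.5714) → pose (5.3656, 4.3049, -1.1438)
step 4: θ'=-0.5188 (R=-3.0000) → pose (4.1225, 5.6677, -0.5188)
step 5: θ'=-0.3938 (R=-6.0000) → pose (3.4496, 5.9980, -0.3938)
step 6: θ'=-0.5188 (R=-4.0000) → pose (3.8982, 5.7778, -0.5188)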